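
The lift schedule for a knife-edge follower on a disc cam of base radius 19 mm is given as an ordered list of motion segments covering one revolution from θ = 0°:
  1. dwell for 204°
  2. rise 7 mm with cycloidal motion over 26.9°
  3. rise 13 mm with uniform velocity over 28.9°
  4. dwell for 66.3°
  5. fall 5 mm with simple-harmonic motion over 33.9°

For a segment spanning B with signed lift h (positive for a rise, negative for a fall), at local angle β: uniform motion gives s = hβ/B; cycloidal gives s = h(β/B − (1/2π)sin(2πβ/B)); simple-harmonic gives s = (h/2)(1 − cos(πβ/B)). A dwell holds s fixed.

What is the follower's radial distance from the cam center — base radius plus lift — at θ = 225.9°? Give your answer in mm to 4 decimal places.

seg 1 [0°–204°] dwell: s stays 0.0000
seg 2 [204°–230.9°] cycloidal, h=7: θ=225.9° here. β=21.9, B=26.9. 7·(0.8141 − sin(2π·0.8141)/(2π)) = 6.7238 → s = 6.7238
radial distance = base radius + s = 19 + 6.7238 = 25.7238

25.7238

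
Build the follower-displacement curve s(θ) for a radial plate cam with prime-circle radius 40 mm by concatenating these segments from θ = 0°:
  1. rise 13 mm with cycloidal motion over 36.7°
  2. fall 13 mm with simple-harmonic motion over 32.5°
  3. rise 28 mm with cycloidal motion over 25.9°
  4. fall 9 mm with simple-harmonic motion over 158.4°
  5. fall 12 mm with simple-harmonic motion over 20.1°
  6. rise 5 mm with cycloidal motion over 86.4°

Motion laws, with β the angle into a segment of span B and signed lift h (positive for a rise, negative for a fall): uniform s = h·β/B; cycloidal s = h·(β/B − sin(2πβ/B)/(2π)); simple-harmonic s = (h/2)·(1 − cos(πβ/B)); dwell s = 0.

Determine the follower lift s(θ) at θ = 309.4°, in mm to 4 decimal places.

seg 1 [0°–36.7°] cycloidal, h=13: full span → s += 13 → s = 13.0000
seg 2 [36.7°–69.2°] simple-harmonic, h=-13: full span → s += -13 → s = 0.0000
seg 3 [69.2°–95.1°] cycloidal, h=28: full span → s += 28 → s = 28.0000
seg 4 [95.1°–253.5°] simple-harmonic, h=-9: full span → s += -9 → s = 19.0000
seg 5 [253.5°–273.6°] simple-harmonic, h=-12: full span → s += -12 → s = 7.0000
seg 6 [273.6°–360°] cycloidal, h=5: θ=309.4° here. β=35.8, B=86.4. 5·(0.4144 − sin(2π·0.4144)/(2π)) = 1.6639 → s = 8.6639

8.6639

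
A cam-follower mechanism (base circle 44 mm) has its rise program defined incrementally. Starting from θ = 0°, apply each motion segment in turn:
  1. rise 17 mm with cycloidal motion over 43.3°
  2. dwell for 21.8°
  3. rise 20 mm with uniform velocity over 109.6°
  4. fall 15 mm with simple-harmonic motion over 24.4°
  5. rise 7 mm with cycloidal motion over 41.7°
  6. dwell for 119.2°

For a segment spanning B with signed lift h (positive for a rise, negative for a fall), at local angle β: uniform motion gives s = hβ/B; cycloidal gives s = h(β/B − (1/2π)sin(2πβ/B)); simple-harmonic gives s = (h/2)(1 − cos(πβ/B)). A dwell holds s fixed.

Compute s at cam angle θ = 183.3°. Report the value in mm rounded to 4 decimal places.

seg 1 [0°–43.3°] cycloidal, h=17: full span → s += 17 → s = 17.0000
seg 2 [43.3°–65.1°] dwell: s stays 17.0000
seg 3 [65.1°–174.7°] uniform, h=20: full span → s += 20 → s = 37.0000
seg 4 [174.7°–199.1°] simple-harmonic, h=-15: θ=183.3° here. β=8.6, B=24.4. -15/2·(1 − cos(π·0.3525)) = -4.1468 → s = 32.8532

32.8532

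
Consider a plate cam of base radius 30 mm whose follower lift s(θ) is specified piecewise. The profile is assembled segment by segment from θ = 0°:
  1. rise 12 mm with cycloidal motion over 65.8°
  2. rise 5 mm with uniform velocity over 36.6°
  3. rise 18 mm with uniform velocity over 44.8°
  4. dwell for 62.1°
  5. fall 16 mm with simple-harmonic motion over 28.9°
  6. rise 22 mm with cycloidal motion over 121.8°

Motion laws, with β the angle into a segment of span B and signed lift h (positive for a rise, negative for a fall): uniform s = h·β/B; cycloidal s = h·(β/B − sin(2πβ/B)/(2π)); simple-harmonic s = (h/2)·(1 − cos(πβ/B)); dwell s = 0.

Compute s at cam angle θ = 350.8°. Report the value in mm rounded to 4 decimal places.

seg 1 [0°–65.8°] cycloidal, h=12: full span → s += 12 → s = 12.0000
seg 2 [65.8°–102.4°] uniform, h=5: full span → s += 5 → s = 17.0000
seg 3 [102.4°–147.2°] uniform, h=18: full span → s += 18 → s = 35.0000
seg 4 [147.2°–209.3°] dwell: s stays 35.0000
seg 5 [209.3°–238.2°] simple-harmonic, h=-16: full span → s += -16 → s = 19.0000
seg 6 [238.2°–360°] cycloidal, h=22: θ=350.8° here. β=112.6, B=121.8. 22·(0.9245 − sin(2π·0.9245)/(2π)) = 21.9383 → s = 40.9383

40.9383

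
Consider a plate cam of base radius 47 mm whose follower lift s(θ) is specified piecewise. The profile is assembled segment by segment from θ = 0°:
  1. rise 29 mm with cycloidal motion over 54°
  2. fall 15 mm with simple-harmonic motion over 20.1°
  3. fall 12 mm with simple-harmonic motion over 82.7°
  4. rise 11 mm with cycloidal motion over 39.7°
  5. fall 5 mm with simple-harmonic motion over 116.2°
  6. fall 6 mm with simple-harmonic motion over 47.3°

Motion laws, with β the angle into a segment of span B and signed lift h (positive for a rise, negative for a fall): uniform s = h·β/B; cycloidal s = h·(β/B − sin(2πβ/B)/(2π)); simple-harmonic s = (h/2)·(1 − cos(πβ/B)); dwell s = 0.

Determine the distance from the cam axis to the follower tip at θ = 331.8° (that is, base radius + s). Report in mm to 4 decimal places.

seg 1 [0°–54°] cycloidal, h=29: full span → s += 29 → s = 29.0000
seg 2 [54°–74.1°] simple-harmonic, h=-15: full span → s += -15 → s = 14.0000
seg 3 [74.1°–156.8°] simple-harmonic, h=-12: full span → s += -12 → s = 2.0000
seg 4 [156.8°–196.5°] cycloidal, h=11: full span → s += 11 → s = 13.0000
seg 5 [196.5°–312.7°] simple-harmonic, h=-5: full span → s += -5 → s = 8.0000
seg 6 [312.7°–360°] simple-harmonic, h=-6: θ=331.8° here. β=19.1, B=47.3. -6/2·(1 − cos(π·0.4038)) = -2.1071 → s = 5.8929
radial distance = base radius + s = 47 + 5.8929 = 52.8929

52.8929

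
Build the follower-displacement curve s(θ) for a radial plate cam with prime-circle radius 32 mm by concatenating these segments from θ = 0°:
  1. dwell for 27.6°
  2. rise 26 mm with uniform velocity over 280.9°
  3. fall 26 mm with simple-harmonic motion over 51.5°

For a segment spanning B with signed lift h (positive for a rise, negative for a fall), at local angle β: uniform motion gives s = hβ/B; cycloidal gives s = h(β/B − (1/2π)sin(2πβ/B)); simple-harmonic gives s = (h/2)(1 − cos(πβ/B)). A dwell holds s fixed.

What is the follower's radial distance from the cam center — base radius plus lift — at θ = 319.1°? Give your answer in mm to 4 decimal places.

seg 1 [0°–27.6°] dwell: s stays 0.0000
seg 2 [27.6°–308.5°] uniform, h=26: full span → s += 26 → s = 26.0000
seg 3 [308.5°–360°] simple-harmonic, h=-26: θ=319.1° here. β=10.6, B=51.5. -26/2·(1 − cos(π·0.2058)) = -2.6244 → s = 23.3756
radial distance = base radius + s = 32 + 23.3756 = 55.3756

55.3756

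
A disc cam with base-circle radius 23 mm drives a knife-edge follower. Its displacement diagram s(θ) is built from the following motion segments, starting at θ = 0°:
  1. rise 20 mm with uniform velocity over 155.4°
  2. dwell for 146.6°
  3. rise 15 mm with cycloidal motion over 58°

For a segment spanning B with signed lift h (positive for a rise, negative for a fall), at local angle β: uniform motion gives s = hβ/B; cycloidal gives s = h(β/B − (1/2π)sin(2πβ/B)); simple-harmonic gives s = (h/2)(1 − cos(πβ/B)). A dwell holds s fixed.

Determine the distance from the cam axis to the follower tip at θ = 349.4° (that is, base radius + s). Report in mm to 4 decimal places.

seg 1 [0°–155.4°] uniform, h=20: full span → s += 20 → s = 20.0000
seg 2 [155.4°–302°] dwell: s stays 20.0000
seg 3 [302°–360°] cycloidal, h=15: θ=349.4° here. β=47.4, B=58. 15·(0.8172 − sin(2π·0.8172)/(2π)) = 14.4360 → s = 34.4360
radial distance = base radius + s = 23 + 34.4360 = 57.4360

57.4360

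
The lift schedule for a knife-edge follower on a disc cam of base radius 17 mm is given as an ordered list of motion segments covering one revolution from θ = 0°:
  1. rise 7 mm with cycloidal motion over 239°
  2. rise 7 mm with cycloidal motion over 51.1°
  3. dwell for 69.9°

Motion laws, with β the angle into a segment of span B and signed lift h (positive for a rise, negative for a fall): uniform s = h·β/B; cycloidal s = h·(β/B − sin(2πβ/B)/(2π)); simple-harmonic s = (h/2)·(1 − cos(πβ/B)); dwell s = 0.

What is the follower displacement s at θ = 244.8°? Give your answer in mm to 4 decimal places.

seg 1 [0°–239°] cycloidal, h=7: full span → s += 7 → s = 7.0000
seg 2 [239°–290.1°] cycloidal, h=7: θ=244.8° here. β=5.8, B=51.1. 7·(0.1135 − sin(2π·0.1135)/(2π)) = 0.0657 → s = 7.0657

7.0657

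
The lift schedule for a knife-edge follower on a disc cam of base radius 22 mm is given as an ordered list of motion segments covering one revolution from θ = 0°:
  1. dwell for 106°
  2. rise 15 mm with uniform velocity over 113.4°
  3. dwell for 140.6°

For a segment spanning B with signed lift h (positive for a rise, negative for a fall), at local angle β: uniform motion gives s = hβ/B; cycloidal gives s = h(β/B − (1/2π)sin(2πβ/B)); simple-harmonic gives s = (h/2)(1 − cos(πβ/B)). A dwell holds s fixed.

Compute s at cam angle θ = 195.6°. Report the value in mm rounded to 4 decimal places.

seg 1 [0°–106°] dwell: s stays 0.0000
seg 2 [106°–219.4°] uniform, h=15: θ=195.6° here. β=89.6, B=113.4. 15·89.6/113.4 = 11.8519 → s = 11.8519

11.8519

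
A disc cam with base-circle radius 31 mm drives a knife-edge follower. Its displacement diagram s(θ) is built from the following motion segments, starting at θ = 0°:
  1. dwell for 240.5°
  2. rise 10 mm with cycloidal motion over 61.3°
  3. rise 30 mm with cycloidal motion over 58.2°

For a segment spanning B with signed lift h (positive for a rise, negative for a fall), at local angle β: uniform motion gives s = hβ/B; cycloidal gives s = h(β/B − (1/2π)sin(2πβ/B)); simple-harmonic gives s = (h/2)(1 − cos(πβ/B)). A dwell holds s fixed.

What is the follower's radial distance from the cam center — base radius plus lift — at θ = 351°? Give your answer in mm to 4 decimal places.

seg 1 [0°–240.5°] dwell: s stays 0.0000
seg 2 [240.5°–301.8°] cycloidal, h=10: full span → s += 10 → s = 10.0000
seg 3 [301.8°–360°] cycloidal, h=30: θ=351° here. β=49.2, B=58.2. 30·(0.8454 − sin(2π·0.8454)/(2π)) = 29.3037 → s = 39.3037
radial distance = base radius + s = 31 + 39.3037 = 70.3037

70.3037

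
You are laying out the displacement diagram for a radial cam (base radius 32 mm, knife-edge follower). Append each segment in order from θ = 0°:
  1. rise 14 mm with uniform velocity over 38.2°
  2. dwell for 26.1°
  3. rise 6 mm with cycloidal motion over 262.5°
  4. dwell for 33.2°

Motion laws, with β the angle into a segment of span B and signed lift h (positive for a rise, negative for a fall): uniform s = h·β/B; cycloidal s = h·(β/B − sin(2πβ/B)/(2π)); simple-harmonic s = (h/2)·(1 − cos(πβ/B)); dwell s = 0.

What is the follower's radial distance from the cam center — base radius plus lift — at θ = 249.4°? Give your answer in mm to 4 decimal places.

seg 1 [0°–38.2°] uniform, h=14: full span → s += 14 → s = 14.0000
seg 2 [38.2°–64.3°] dwell: s stays 14.0000
seg 3 [64.3°–326.8°] cycloidal, h=6: θ=249.4° here. β=185.1, B=262.5. 6·(0.7051 − sin(2π·0.7051)/(2π)) = 5.1481 → s = 19.1481
radial distance = base radius + s = 32 + 19.1481 = 51.1481

51.1481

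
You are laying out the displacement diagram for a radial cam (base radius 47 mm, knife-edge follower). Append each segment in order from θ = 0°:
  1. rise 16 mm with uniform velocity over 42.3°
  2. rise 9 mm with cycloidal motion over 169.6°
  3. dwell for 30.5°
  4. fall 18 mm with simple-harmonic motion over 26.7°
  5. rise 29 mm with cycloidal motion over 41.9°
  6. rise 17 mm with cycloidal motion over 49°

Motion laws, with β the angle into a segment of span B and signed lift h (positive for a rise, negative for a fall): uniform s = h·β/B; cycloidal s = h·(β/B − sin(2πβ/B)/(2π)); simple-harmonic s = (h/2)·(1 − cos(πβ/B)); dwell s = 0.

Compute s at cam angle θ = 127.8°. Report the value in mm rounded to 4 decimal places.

seg 1 [0°–42.3°] uniform, h=16: full span → s += 16 → s = 16.0000
seg 2 [42.3°–211.9°] cycloidal, h=9: θ=127.8° here. β=85.5, B=169.6. 9·(0.5041 − sin(2π·0.5041)/(2π)) = 4.5743 → s = 20.5743

20.5743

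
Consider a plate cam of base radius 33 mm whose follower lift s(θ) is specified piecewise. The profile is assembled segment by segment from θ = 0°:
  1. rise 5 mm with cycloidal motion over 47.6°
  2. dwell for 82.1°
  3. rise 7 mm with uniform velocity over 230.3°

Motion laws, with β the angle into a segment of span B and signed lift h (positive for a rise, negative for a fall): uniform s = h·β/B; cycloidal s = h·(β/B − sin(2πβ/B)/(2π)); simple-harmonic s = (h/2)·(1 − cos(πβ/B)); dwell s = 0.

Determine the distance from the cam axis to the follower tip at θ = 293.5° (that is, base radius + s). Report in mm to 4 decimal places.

seg 1 [0°–47.6°] cycloidal, h=5: full span → s += 5 → s = 5.0000
seg 2 [47.6°–129.7°] dwell: s stays 5.0000
seg 3 [129.7°–360°] uniform, h=7: θ=293.5° here. β=163.8, B=230.3. 7·163.8/230.3 = 4.9787 → s = 9.9787
radial distance = base radius + s = 33 + 9.9787 = 42.9787

42.9787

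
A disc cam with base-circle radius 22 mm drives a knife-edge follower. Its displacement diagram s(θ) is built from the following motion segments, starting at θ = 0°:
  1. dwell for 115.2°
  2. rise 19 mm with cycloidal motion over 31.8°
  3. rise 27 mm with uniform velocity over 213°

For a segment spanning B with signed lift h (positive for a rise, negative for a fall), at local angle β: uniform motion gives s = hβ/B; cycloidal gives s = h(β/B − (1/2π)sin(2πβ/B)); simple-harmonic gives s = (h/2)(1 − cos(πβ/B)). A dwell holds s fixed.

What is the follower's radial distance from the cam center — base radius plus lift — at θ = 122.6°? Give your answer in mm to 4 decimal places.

seg 1 [0°–115.2°] dwell: s stays 0.0000
seg 2 [115.2°–147°] cycloidal, h=19: θ=122.6° here. β=7.4, B=31.8. 19·(0.2327 − sin(2π·0.2327)/(2π)) = 1.4153 → s = 1.4153
radial distance = base radius + s = 22 + 1.4153 = 23.4153

23.4153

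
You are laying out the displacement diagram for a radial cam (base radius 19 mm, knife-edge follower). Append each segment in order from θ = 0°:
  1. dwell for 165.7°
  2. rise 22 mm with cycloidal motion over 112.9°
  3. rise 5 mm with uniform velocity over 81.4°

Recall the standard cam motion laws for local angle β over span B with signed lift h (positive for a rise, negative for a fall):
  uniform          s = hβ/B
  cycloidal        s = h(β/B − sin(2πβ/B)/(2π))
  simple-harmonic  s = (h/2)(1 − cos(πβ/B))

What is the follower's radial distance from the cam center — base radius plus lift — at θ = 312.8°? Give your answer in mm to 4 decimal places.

seg 1 [0°–165.7°] dwell: s stays 0.0000
seg 2 [165.7°–278.6°] cycloidal, h=22: full span → s += 22 → s = 22.0000
seg 3 [278.6°–360°] uniform, h=5: θ=312.8° here. β=34.2, B=81.4. 5·34.2/81.4 = 2.1007 → s = 24.1007
radial distance = base radius + s = 19 + 24.1007 = 43.1007

43.1007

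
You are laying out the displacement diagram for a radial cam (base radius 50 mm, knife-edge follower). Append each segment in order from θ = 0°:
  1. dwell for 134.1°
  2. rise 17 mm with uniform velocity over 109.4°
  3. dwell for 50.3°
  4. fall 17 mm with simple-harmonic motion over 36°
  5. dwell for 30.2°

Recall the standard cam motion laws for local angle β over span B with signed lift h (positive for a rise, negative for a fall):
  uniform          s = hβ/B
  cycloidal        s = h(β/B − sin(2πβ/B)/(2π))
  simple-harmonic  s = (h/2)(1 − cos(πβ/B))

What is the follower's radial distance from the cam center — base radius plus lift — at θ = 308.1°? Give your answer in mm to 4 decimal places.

seg 1 [0°–134.1°] dwell: s stays 0.0000
seg 2 [134.1°–243.5°] uniform, h=17: full span → s += 17 → s = 17.0000
seg 3 [243.5°–293.8°] dwell: s stays 17.0000
seg 4 [293.8°–329.8°] simple-harmonic, h=-17: θ=308.1° here. β=14.3, B=36. -17/2·(1 − cos(π·0.3972)) = -5.8029 → s = 11.1971
radial distance = base radius + s = 50 + 11.1971 = 61.1971

61.1971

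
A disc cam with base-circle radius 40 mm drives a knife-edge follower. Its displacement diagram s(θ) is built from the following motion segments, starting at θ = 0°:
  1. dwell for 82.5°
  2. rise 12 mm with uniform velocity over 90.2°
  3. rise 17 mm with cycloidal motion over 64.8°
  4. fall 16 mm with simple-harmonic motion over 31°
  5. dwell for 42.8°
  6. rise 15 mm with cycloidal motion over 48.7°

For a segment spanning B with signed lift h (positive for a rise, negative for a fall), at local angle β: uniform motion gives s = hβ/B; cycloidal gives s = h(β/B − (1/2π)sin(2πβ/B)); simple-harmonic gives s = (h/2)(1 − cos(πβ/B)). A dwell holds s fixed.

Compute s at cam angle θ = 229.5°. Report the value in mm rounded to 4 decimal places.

seg 1 [0°–82.5°] dwell: s stays 0.0000
seg 2 [82.5°–172.7°] uniform, h=12: full span → s += 12 → s = 12.0000
seg 3 [172.7°–237.5°] cycloidal, h=17: θ=229.5° here. β=56.8, B=64.8. 17·(0.8765 − sin(2π·0.8765)/(2π)) = 16.7958 → s = 28.7958

28.7958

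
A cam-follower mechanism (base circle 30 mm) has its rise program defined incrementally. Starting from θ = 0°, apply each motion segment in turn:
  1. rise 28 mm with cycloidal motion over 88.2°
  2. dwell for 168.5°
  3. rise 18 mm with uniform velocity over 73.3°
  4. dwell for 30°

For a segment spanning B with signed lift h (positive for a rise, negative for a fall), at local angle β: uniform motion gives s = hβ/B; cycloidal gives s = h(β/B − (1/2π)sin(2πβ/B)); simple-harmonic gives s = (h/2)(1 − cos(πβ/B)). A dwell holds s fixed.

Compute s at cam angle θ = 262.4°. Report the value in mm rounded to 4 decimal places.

seg 1 [0°–88.2°] cycloidal, h=28: full span → s += 28 → s = 28.0000
seg 2 [88.2°–256.7°] dwell: s stays 28.0000
seg 3 [256.7°–330°] uniform, h=18: θ=262.4° here. β=5.7, B=73.3. 18·5.7/73.3 = 1.3997 → s = 29.3997

29.3997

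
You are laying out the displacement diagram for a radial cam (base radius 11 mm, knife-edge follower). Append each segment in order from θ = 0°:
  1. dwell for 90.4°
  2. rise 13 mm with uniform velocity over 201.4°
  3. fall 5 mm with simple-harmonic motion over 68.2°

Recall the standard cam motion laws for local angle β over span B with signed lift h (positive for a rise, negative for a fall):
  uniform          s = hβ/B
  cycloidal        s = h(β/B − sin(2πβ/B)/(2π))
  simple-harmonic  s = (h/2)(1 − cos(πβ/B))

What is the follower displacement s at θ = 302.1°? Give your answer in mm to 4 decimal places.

seg 1 [0°–90.4°] dwell: s stays 0.0000
seg 2 [90.4°–291.8°] uniform, h=13: full span → s += 13 → s = 13.0000
seg 3 [291.8°–360°] simple-harmonic, h=-5: θ=302.1° here. β=10.3, B=68.2. -5/2·(1 − cos(π·0.1510)) = -0.2762 → s = 12.7238

12.7238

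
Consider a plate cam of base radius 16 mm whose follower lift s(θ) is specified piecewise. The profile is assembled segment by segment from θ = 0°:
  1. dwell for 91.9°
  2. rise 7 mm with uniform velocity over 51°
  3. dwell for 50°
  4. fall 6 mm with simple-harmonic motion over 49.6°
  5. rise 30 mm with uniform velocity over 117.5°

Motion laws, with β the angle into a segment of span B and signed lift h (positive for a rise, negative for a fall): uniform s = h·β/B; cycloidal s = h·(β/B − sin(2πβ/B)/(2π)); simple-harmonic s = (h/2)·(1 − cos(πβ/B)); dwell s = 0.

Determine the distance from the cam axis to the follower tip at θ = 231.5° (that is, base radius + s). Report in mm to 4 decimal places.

seg 1 [0°–91.9°] dwell: s stays 0.0000
seg 2 [91.9°–142.9°] uniform, h=7: full span → s += 7 → s = 7.0000
seg 3 [142.9°–192.9°] dwell: s stays 7.0000
seg 4 [192.9°–242.5°] simple-harmonic, h=-6: θ=231.5° here. β=38.6, B=49.6. -6/2·(1 − cos(π·0.7782)) = -5.3008 → s = 1.6992
radial distance = base radius + s = 16 + 1.6992 = 17.6992

17.6992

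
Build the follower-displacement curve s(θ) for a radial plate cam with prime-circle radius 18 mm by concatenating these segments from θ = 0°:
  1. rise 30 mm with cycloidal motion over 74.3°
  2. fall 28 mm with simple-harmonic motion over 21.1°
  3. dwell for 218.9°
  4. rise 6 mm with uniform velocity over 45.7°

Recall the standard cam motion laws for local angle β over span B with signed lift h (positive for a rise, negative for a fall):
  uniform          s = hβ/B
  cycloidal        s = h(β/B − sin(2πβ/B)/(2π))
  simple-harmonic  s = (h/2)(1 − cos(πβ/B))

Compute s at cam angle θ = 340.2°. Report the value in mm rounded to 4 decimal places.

seg 1 [0°–74.3°] cycloidal, h=30: full span → s += 30 → s = 30.0000
seg 2 [74.3°–95.4°] simple-harmonic, h=-28: full span → s += -28 → s = 2.0000
seg 3 [95.4°–314.3°] dwell: s stays 2.0000
seg 4 [314.3°–360°] uniform, h=6: θ=340.2° here. β=25.9, B=45.7. 6·25.9/45.7 = 3.4004 → s = 5.4004

5.4004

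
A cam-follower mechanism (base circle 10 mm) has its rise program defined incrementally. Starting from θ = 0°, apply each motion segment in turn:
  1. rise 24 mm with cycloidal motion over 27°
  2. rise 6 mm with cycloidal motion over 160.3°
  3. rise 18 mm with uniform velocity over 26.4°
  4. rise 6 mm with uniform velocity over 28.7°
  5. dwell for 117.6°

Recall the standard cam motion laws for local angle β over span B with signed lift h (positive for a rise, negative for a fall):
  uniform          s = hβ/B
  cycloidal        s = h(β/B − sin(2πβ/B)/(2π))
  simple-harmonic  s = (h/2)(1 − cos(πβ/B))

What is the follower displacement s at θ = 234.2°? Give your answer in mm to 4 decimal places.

seg 1 [0°–27°] cycloidal, h=24: full span → s += 24 → s = 24.0000
seg 2 [27°–187.3°] cycloidal, h=6: full span → s += 6 → s = 30.0000
seg 3 [187.3°–213.7°] uniform, h=18: full span → s += 18 → s = 48.0000
seg 4 [213.7°–242.4°] uniform, h=6: θ=234.2° here. β=20.5, B=28.7. 6·20.5/28.7 = 4.2857 → s = 52.2857

52.2857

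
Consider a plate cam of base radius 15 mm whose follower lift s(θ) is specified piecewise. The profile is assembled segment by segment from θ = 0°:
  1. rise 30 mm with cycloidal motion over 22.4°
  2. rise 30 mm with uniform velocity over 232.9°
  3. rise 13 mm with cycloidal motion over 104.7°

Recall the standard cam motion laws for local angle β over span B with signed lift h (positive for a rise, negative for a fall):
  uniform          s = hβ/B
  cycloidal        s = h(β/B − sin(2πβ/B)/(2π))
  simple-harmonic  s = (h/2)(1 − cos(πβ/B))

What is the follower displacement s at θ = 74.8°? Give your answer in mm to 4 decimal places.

seg 1 [0°–22.4°] cycloidal, h=30: full span → s += 30 → s = 30.0000
seg 2 [22.4°–255.3°] uniform, h=30: θ=74.8° here. β=52.4, B=232.9. 30·52.4/232.9 = 6.7497 → s = 36.7497

36.7497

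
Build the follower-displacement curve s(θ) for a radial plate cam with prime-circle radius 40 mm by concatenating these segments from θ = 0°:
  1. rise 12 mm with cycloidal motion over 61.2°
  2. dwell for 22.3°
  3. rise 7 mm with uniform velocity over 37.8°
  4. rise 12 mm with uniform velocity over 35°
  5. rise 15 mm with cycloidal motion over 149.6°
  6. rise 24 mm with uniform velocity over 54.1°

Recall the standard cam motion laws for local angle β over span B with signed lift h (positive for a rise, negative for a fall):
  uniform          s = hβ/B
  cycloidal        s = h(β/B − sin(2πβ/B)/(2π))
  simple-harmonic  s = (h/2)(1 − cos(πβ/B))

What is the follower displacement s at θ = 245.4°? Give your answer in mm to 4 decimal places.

seg 1 [0°–61.2°] cycloidal, h=12: full span → s += 12 → s = 12.0000
seg 2 [61.2°–83.5°] dwell: s stays 12.0000
seg 3 [83.5°–121.3°] uniform, h=7: full span → s += 7 → s = 19.0000
seg 4 [121.3°–156.3°] uniform, h=12: full span → s += 12 → s = 31.0000
seg 5 [156.3°–305.9°] cycloidal, h=15: θ=245.4° here. β=89.1, B=149.6. 15·(0.5956 − sin(2π·0.5956)/(2π)) = 10.2830 → s = 41.2830

41.2830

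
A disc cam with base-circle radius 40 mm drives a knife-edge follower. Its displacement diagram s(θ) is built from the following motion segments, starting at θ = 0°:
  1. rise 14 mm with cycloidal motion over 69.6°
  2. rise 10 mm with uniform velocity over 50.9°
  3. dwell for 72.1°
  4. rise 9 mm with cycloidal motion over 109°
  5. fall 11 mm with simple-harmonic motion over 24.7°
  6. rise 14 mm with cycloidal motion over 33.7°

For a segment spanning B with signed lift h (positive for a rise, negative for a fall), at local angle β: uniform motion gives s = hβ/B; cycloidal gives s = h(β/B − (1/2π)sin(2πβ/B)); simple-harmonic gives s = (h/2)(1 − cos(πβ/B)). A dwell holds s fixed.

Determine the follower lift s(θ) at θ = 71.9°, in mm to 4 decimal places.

seg 1 [0°–69.6°] cycloidal, h=14: full span → s += 14 → s = 14.0000
seg 2 [69.6°–120.5°] uniform, h=10: θ=71.9° here. β=2.3, B=50.9. 10·2.3/50.9 = 0.4519 → s = 14.4519

14.4519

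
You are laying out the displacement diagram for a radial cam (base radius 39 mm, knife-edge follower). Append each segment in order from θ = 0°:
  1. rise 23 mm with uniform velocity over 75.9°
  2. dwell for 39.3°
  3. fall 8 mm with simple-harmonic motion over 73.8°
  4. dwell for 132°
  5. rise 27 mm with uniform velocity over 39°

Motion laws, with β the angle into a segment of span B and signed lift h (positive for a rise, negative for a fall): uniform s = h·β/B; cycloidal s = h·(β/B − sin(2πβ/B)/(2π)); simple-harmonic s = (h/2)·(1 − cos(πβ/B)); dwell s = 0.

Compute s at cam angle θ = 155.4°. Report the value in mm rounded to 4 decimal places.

seg 1 [0°–75.9°] uniform, h=23: full span → s += 23 → s = 23.0000
seg 2 [75.9°–115.2°] dwell: s stays 23.0000
seg 3 [115.2°–189°] simple-harmonic, h=-8: θ=155.4° here. β=40.2, B=73.8. -8/2·(1 − cos(π·0.5447)) = -4.5601 → s = 18.4399

18.4399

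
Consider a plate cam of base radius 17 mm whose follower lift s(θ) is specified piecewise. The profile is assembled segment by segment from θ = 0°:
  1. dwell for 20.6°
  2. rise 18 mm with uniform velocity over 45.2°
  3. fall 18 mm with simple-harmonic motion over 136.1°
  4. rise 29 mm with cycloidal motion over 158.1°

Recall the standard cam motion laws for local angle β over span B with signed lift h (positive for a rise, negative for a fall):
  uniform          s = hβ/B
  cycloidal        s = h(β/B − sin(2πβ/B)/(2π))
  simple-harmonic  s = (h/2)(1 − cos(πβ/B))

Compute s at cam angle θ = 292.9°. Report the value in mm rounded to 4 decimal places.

seg 1 [0°–20.6°] dwell: s stays 0.0000
seg 2 [20.6°–65.8°] uniform, h=18: full span → s += 18 → s = 18.0000
seg 3 [65.8°–201.9°] simple-harmonic, h=-18: full span → s += -18 → s = 0.0000
seg 4 [201.9°–360°] cycloidal, h=29: θ=292.9° here. β=91, B=158.1. 29·(0.5756 − sin(2π·0.5756)/(2π)) = 18.8025 → s = 18.8025

18.8025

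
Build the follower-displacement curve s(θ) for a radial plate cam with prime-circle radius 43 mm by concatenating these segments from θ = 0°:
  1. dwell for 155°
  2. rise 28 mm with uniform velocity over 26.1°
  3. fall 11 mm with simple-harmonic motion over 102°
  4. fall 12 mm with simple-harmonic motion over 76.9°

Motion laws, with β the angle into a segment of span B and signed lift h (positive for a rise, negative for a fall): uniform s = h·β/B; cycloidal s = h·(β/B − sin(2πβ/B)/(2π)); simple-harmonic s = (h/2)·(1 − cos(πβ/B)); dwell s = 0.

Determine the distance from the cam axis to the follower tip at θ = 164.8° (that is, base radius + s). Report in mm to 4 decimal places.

seg 1 [0°–155°] dwell: s stays 0.0000
seg 2 [155°–181.1°] uniform, h=28: θ=164.8° here. β=9.8, B=26.1. 28·9.8/26.1 = 10.5134 → s = 10.5134
radial distance = base radius + s = 43 + 10.5134 = 53.5134

53.5134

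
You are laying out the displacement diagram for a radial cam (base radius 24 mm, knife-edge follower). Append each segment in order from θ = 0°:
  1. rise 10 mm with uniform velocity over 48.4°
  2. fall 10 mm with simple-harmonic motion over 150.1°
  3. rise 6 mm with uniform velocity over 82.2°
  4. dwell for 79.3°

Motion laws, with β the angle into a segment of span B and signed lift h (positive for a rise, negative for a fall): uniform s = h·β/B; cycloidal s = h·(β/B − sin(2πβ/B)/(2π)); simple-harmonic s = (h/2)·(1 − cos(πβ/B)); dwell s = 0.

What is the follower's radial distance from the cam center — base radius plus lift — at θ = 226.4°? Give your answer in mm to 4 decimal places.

seg 1 [0°–48.4°] uniform, h=10: full span → s += 10 → s = 10.0000
seg 2 [48.4°–198.5°] simple-harmonic, h=-10: full span → s += -10 → s = 0.0000
seg 3 [198.5°–280.7°] uniform, h=6: θ=226.4° here. β=27.9, B=82.2. 6·27.9/82.2 = 2.0365 → s = 2.0365
radial distance = base radius + s = 24 + 2.0365 = 26.0365

26.0365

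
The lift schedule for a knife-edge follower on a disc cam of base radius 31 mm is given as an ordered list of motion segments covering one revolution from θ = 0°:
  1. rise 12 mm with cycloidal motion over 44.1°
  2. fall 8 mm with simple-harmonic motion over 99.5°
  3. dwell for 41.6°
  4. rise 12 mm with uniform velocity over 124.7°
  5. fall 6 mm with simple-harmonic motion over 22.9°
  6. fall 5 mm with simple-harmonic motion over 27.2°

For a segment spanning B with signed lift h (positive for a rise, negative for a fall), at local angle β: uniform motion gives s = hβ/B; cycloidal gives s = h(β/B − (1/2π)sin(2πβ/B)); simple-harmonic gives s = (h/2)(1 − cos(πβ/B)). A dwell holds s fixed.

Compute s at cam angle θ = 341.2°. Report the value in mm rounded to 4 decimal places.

seg 1 [0°–44.1°] cycloidal, h=12: full span → s += 12 → s = 12.0000
seg 2 [44.1°–143.6°] simple-harmonic, h=-8: full span → s += -8 → s = 4.0000
seg 3 [143.6°–185.2°] dwell: s stays 4.0000
seg 4 [185.2°–309.9°] uniform, h=12: full span → s += 12 → s = 16.0000
seg 5 [309.9°–332.8°] simple-harmonic, h=-6: full span → s += -6 → s = 10.0000
seg 6 [332.8°–360°] simple-harmonic, h=-5: θ=341.2° here. β=8.4, B=27.2. -5/2·(1 − cos(π·0.3088)) = -1.0872 → s = 8.9128

8.9128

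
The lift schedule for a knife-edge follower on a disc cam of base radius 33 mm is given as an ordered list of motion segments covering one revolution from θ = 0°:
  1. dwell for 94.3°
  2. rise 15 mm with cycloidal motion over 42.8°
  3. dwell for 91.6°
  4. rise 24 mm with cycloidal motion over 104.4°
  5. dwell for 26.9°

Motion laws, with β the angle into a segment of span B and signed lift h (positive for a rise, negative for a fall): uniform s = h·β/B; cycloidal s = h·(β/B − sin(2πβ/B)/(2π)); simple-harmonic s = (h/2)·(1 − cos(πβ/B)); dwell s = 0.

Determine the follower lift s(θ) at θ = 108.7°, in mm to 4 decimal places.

seg 1 [0°–94.3°] dwell: s stays 0.0000
seg 2 [94.3°–137.1°] cycloidal, h=15: θ=108.7° here. β=14.4, B=42.8. 15·(0.3364 − sin(2π·0.3364)/(2π)) = 3.0030 → s = 3.0030

3.0030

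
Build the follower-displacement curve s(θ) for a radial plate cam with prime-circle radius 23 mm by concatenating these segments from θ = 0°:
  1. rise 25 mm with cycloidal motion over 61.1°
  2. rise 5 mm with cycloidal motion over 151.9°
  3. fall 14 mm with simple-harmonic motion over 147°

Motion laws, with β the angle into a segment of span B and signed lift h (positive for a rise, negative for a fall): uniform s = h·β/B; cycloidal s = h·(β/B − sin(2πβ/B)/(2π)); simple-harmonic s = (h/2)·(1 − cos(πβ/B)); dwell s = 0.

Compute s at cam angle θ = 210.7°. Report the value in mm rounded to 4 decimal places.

seg 1 [0°–61.1°] cycloidal, h=25: full span → s += 25 → s = 25.0000
seg 2 [61.1°–213°] cycloidal, h=5: θ=210.7° here. β=149.6, B=151.9. 5·(0.9849 − sin(2π·0.9849)/(2π)) = 4.9999 → s = 29.9999

29.9999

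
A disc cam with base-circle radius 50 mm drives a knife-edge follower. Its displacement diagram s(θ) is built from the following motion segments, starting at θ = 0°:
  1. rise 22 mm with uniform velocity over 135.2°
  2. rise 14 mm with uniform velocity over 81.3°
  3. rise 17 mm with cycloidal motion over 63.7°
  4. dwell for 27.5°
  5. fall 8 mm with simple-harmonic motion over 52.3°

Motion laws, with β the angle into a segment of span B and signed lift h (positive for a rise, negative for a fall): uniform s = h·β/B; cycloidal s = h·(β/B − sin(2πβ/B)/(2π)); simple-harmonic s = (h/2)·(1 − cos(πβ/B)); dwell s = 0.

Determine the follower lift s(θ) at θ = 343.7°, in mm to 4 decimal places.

seg 1 [0°–135.2°] uniform, h=22: full span → s += 22 → s = 22.0000
seg 2 [135.2°–216.5°] uniform, h=14: full span → s += 14 → s = 36.0000
seg 3 [216.5°–280.2°] cycloidal, h=17: full span → s += 17 → s = 53.0000
seg 4 [280.2°–307.7°] dwell: s stays 53.0000
seg 5 [307.7°–360°] simple-harmonic, h=-8: θ=343.7° here. β=36, B=52.3. -8/2·(1 − cos(π·0.6883)) = -6.2310 → s = 46.7690

46.7690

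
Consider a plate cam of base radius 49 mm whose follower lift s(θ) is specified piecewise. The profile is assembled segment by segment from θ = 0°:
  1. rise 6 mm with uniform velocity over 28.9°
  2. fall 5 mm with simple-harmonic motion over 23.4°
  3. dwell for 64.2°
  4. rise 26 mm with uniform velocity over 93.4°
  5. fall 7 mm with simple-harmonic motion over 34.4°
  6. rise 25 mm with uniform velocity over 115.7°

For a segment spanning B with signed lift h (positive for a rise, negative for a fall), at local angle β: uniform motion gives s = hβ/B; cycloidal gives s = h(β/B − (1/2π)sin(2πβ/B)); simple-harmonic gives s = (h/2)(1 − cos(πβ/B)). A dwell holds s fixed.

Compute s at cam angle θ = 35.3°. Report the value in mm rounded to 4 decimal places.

seg 1 [0°–28.9°] uniform, h=6: full span → s += 6 → s = 6.0000
seg 2 [28.9°–52.3°] simple-harmonic, h=-5: θ=35.3° here. β=6.4, B=23.4. -5/2·(1 − cos(π·0.2735)) = -0.8675 → s = 5.1325

5.1325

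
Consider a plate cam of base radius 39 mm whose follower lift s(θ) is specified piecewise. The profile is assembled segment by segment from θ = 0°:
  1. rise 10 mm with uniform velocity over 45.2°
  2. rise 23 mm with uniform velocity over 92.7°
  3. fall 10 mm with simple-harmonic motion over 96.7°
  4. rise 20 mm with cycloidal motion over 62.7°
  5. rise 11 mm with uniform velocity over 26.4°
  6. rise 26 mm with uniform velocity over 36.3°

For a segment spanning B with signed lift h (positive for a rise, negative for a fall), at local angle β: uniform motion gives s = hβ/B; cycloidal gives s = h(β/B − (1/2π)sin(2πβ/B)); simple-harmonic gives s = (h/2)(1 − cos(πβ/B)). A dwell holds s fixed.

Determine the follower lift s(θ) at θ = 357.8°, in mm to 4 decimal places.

seg 1 [0°–45.2°] uniform, h=10: full span → s += 10 → s = 10.0000
seg 2 [45.2°–137.9°] uniform, h=23: full span → s += 23 → s = 33.0000
seg 3 [137.9°–234.6°] simple-harmonic, h=-10: full span → s += -10 → s = 23.0000
seg 4 [234.6°–297.3°] cycloidal, h=20: full span → s += 20 → s = 43.0000
seg 5 [297.3°–323.7°] uniform, h=11: full span → s += 11 → s = 54.0000
seg 6 [323.7°–360°] uniform, h=26: θ=357.8° here. β=34.1, B=36.3. 26·34.1/36.3 = 24.4242 → s = 78.4242

78.4242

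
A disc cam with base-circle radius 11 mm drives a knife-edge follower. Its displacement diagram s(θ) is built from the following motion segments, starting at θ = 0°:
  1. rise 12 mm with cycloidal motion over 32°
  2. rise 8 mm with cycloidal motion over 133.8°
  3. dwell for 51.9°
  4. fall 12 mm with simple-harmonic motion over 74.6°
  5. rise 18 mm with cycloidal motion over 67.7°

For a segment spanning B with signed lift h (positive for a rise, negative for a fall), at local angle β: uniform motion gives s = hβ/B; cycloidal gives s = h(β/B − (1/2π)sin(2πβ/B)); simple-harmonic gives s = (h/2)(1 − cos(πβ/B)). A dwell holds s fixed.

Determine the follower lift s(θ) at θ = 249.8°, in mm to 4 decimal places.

seg 1 [0°–32°] cycloidal, h=12: full span → s += 12 → s = 12.0000
seg 2 [32°–165.8°] cycloidal, h=8: full span → s += 8 → s = 20.0000
seg 3 [165.8°–217.7°] dwell: s stays 20.0000
seg 4 [217.7°–292.3°] simple-harmonic, h=-12: θ=249.8° here. β=32.1, B=74.6. -12/2·(1 − cos(π·0.4303)) = -4.6966 → s = 15.3034

15.3034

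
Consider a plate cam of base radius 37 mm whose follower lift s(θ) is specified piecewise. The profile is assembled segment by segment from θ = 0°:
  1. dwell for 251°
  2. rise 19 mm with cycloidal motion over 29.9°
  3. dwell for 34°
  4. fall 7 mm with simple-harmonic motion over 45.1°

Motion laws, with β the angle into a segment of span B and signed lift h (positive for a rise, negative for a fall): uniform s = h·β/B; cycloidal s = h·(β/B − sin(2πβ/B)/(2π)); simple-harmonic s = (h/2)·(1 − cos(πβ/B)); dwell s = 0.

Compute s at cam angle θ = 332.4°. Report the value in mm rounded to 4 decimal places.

seg 1 [0°–251°] dwell: s stays 0.0000
seg 2 [251°–280.9°] cycloidal, h=19: full span → s += 19 → s = 19.0000
seg 3 [280.9°–314.9°] dwell: s stays 19.0000
seg 4 [314.9°–360°] simple-harmonic, h=-7: θ=332.4° here. β=17.5, B=45.1. -7/2·(1 − cos(π·0.3880)) = -2.2940 → s = 16.7060

16.7060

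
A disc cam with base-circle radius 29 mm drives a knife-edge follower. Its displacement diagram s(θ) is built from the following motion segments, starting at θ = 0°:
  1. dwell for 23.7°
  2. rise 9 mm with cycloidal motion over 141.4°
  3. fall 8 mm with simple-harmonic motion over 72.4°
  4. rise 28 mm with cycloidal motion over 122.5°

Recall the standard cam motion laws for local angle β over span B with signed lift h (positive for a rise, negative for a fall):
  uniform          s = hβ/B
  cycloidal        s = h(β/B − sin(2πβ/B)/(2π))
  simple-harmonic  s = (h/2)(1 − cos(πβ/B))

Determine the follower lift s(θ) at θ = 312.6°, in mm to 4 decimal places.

seg 1 [0°–23.7°] dwell: s stays 0.0000
seg 2 [23.7°–165.1°] cycloidal, h=9: full span → s += 9 → s = 9.0000
seg 3 [165.1°–237.5°] simple-harmonic, h=-8: full span → s += -8 → s = 1.0000
seg 4 [237.5°–360°] cycloidal, h=28: θ=312.6° here. β=75.1, B=122.5. 28·(0.6131 − sin(2π·0.6131)/(2π)) = 20.0718 → s = 21.0718

21.0718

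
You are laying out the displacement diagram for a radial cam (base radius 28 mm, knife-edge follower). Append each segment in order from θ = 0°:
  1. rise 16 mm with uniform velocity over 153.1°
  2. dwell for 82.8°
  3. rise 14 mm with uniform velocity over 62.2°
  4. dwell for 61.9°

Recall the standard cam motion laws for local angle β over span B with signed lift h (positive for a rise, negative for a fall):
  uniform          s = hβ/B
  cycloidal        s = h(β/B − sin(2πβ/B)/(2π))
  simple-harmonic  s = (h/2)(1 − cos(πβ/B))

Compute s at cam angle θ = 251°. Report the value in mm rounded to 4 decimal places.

seg 1 [0°–153.1°] uniform, h=16: full span → s += 16 → s = 16.0000
seg 2 [153.1°–235.9°] dwell: s stays 16.0000
seg 3 [235.9°–298.1°] uniform, h=14: θ=251° here. β=15.1, B=62.2. 14·15.1/62.2 = 3.3987 → s = 19.3987

19.3987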